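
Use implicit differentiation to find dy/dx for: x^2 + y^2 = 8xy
Apply d/dx to both sides, remembering that y depends on x. Each occurrence of y therefore brings in a y' = dy/dx via the chain rule.

With F(x, y) equal to the left-hand side minus the right, differentiate F term by term:
  d/dx[x^2] = 2x
  d/dx[-8xy] = -8x·y' - 8y
  d/dx[y^2] = 2y·y'
Adding these up, d/dx[F] = 0 becomes
  (2x - 8y) + (-8x + 2y)·y' = 0,
so isolating y',
  dy/dx = -(2x - 8y)/(-8x + 2y) = (x - 4y)/(4x - y)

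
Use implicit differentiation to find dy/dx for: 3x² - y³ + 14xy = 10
Differentiate the relation implicitly: treat y = y(x) and apply the chain rule, so every y-derivative picks up a y' = dy/dx factor.

With everything moved to the left-hand side, differentiate term by term:
  d/dx[3x^2] = 6x
  d/dx[14xy] = 14x·y' + 14y
  d/dx[-y^3] = -3y^2·y'
  d/dx[-10] = 0

Separating the contributions that come from x directly and those that come through y:
  without y':      6x + 14y
  multiplying y':  14x - 3y^2

so (6x + 14y) + (14x - 3y^2)·y' = 0, and therefore
  dy/dx = -(6x + 14y)/(14x - 3y^2) = 2(-3x - 7y)/(14x - 3y^2)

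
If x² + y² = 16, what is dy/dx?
Take d/dx of both sides. Since y is implicitly a function of x, the chain rule attaches a y' = dy/dx factor whenever we differentiate through y.

Set F(x, y) = (left side) − (right side), so the curve is F = 0. Differentiating each term of F:
  d/dx[x^2] = 2x
  d/dx[y^2] = 2y·y'
  d/dx[-16] = 0

Collecting, the y'-free part is the partial derivative in x and the y' coefficient is the partial derivative in y:
  ∂F/∂x = 2x
  ∂F/∂y = 2y

so d/dx[F(x, y(x))] = ∂F/∂x + (∂F/∂y)·y' = 0. Rearranging,
  dy/dx = -(∂F/∂x)/(∂F/∂y) = -(2x)/(2y) = -x/y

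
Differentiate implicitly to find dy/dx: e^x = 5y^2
Take d/dx of both sides. Since y is implicitly a function of x, the chain rule attaches a y' = dy/dx factor whenever we differentiate through y.

Set F(x, y) = (left side) − (right side), so the curve is F = 0. Differentiating each term of F:
  d/dx[-5y^2] = -10y·y'
  d/dx[e^(x)] = e^(x)

Collecting, the y'-free part is the partial derivative in x and the y' coefficient is the partial derivative in y:
  ∂F/∂x = e^(x)
  ∂F/∂y = -10y

so d/dx[F(x, y(x))] = ∂F/∂x + (∂F/∂y)·y' = 0. Rearranging,
  dy/dx = -(∂F/∂x)/(∂F/∂y) = -(e^(x))/(-10y) = e^(x)/(10y)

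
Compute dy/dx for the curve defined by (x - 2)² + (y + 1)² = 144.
Differentiate the relation implicitly: treat y = y(x) and apply the chain rule, so every y-derivative picks up a y' = dy/dx factor.

With everything moved to the left-hand side, differentiate term by term:
  d/dx[(x - 2)^2] = 2x - 4
  d/dx[(y + 1)^2] = 2·y'(y + 1)
  d/dx[-144] = 0

Separating the contributions that come from x directly and those that come through y:
  without y':      2x - 4
  multiplying y':  2y + 2

so (2x - 4) + (2y + 2)·y' = 0, and therefore
  dy/dx = -(2x - 4)/(2y + 2) = (2 - x)/(y + 1)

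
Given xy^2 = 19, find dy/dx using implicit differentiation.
Apply d/dx to both sides, remembering that y depends on x. Each occurrence of y therefore brings in a y' = dy/dx via the chain rule.

With F(x, y) equal to the left-hand side minus the right, differentiate F term by term:
  d/dx[xy^2] = 2xy·y' + y^2
  d/dx[-19] = 0
Adding these up, d/dx[F] = 0 becomes
  (y^2) + (2xy)·y' = 0,
so isolating y',
  dy/dx = -(y^2)/(2xy) = -y/(2x)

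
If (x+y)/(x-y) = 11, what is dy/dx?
Apply d/dx to both sides, remembering that y depends on x. Each occurrence of y therefore brings in a y' = dy/dx via the chain rule.

With F(x, y) equal to the left-hand side minus the right, differentiate F term by term:
  d/dx[(x + y)/(x - y)] = (y' + 1)/(x - y) + (x + y)(y' - 1)/(x - y)^2
  d/dx[-11] = 0
Adding these up, d/dx[F] = 0 becomes
  (1/(x - y) - (x + y)/(x - y)^2) + (1/(x - y) + (x + y)/(x - y)^2)·y' = 0,
so isolating y',
  dy/dx = -(1/(x - y) - (x + y)/(x - y)^2)/(1/(x - y) + (x + y)/(x - y)^2)
        = -(-2y/(x - y)^2)/(2x/(x - y)^2) = y/x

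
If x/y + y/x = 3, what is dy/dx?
Take d/dx of both sides. Since y is implicitly a function of x, the chain rule attaches a y' = dy/dx factor whenever we differentiate through y.

Set F(x, y) = (left side) − (right side), so the curve is F = 0. Differentiating each term of F:
  d/dx[x/y] = -x·y'/y^2 + 1/y
  d/dx[y/x] = y'/x - y/x^2
  d/dx[-3] = 0

Collecting, the y'-free part is the partial derivative in x and the y' coefficient is the partial derivative in y:
  ∂F/∂x = 1/y - y/x^2
  ∂F/∂y = -x/y^2 + 1/x

so d/dx[F(x, y(x))] = ∂F/∂x + (∂F/∂y)·y' = 0. Rearranging,
  dy/dx = -(∂F/∂x)/(∂F/∂y) = -(1/y - y/x^2)/(-x/y^2 + 1/x)
        = -((x - y)(x + y)/(x^2y))/(-(x - y)(x + y)/(xy^2)) = y/x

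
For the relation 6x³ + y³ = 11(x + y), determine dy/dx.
Differentiate both sides with respect to x, treating y as y(x). By the chain rule, any term containing y contributes a factor of y' = dy/dx when we differentiate it.

Move every term to one side and write the relation as F(x, y) = 0. Term by term,
  d/dx[6x^3] = 18x^2
  d/dx[-11x] = -11
  d/dx[y^3] = 3y^2·y'
  d/dx[-11y] = -11·y'

The pieces without y' make up ∂F/∂x and the coefficient of y' is ∂F/∂y:
  ∂F/∂x = 18x^2 - 11,
  ∂F/∂y = 3y^2 - 11.

Since d/dx[F] = ∂F/∂x + (∂F/∂y)·y' = 0, solve for y':
  (∂F/∂y)·y' = -∂F/∂x
  dy/dx = -(∂F/∂x)/(∂F/∂y) = -(18x^2 - 11)/(3y^2 - 11) = (11 - 18x^2)/(3y^2 - 11)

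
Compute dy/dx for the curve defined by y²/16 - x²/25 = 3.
Apply d/dx to both sides, remembering that y depends on x. Each occurrence of y therefore brings in a y' = dy/dx via the chain rule.

With F(x, y) equal to the left-hand side minus the right, differentiate F term by term:
  d/dx[-x^2/25] = -2x/25
  d/dx[y^2/16] = y·y'/8
  d/dx[-3] = 0
Adding these up, d/dx[F] = 0 becomes
  (-2x/25) + (y/8)·y' = 0,
so isolating y',
  dy/dx = -(-2x/25)/(y/8) = 16x/(25y)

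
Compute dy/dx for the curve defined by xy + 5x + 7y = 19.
Differentiate the relation implicitly: treat y = y(x) and apply the chain rule, so every y-derivative picks up a y' = dy/dx factor.

With everything moved to the left-hand side, differentiate term by term:
  d/dx[xy] = x·y' + y
  d/dx[5x] = 5
  d/dx[7y] = 7·y'
  d/dx[-19] = 0

Separating the contributions that come from x directly and those that come through y:
  without y':      y + 5
  multiplying y':  x + 7

so (y + 5) + (x + 7)·y' = 0, and therefore
  dy/dx = -(y + 5)/(x + 7) = (-y - 5)/(x + 7)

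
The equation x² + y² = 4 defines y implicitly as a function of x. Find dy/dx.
Apply d/dx to both sides, remembering that y depends on x. Each occurrence of y therefore brings in a y' = dy/dx via the chain rule.

With F(x, y) equal to the left-hand side minus the right, differentiate F term by term:
  d/dx[x^2] = 2x
  d/dx[y^2] = 2y·y'
  d/dx[-4] = 0
Adding these up, d/dx[F] = 0 becomes
  (2x) + (2y)·y' = 0,
so isolating y',
  dy/dx = -(2x)/(2y) = -x/y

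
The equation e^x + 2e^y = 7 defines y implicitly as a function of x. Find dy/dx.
Differentiate both sides with respect to x, treating y as y(x). By the chain rule, any term containing y contributes a factor of y' = dy/dx when we differentiate it.

Move every term to one side and write the relation as F(x, y) = 0. Term by term,
  d/dx[e^(x)] = e^(x)
  d/dx[2e^(y)] = 2·y'·e^(y)
  d/dx[-7] = 0

The pieces without y' make up ∂F/∂x and the coefficient of y' is ∂F/∂y:
  ∂F/∂x = e^(x),
  ∂F/∂y = 2e^(y).

Since d/dx[F] = ∂F/∂x + (∂F/∂y)·y' = 0, solve for y':
  (∂F/∂y)·y' = -∂F/∂x
  dy/dx = -(∂F/∂x)/(∂F/∂y) = -(e^(x))/(2e^(y)) = -e^(x - y)/2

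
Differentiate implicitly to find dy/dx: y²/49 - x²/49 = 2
Differentiate the relation implicitly: treat y = y(x) and apply the chain rule, so every y-derivative picks up a y' = dy/dx factor.

With everything moved to the left-hand side, differentiate term by term:
  d/dx[-x^2/49] = -2x/49
  d/dx[y^2/49] = 2y·y'/49
  d/dx[-2] = 0

Separating the contributions that come from x directly and those that come through y:
  without y':      -2x/49
  multiplying y':  2y/49

so (-2x/49) + (2y/49)·y' = 0, and therefore
  dy/dx = -(-2x/49)/(2y/49) = x/y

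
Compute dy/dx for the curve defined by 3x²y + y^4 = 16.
Take d/dx of both sides. Since y is implicitly a function of x, the chain rule attaches a y' = dy/dx factor whenever we differentiate through y.

Set F(x, y) = (left side) − (right side), so the curve is F = 0. Differentiating each term of F:
  d/dx[3x^2y] = 3x^2·y' + 6xy
  d/dx[y^4] = 4y^3·y'
  d/dx[-16] = 0

Collecting, the y'-free part is the partial derivative in x and the y' coefficient is the partial derivative in y:
  ∂F/∂x = 6xy
  ∂F/∂y = 3x^2 + 4y^3

so d/dx[F(x, y(x))] = ∂F/∂x + (∂F/∂y)·y' = 0. Rearranging,
  dy/dx = -(∂F/∂x)/(∂F/∂y) = -(6xy)/(3x^2 + 4y^3) = -6xy/(3x^2 + 4y^3)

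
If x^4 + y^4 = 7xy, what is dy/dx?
Apply d/dx to both sides, remembering that y depends on x. Each occurrence of y therefore brings in a y' = dy/dx via the chain rule.

With F(x, y) equal to the left-hand side minus the right, differentiate F term by term:
  d/dx[x^4] = 4x^3
  d/dx[-7xy] = -7x·y' - 7y
  d/dx[y^4] = 4y^3·y'
Adding these up, d/dx[F] = 0 becomes
  (4x^3 - 7y) + (-7x + 4y^3)·y' = 0,
so isolating y',
  dy/dx = -(4x^3 - 7y)/(-7x + 4y^3) = (4x^3 - 7y)/(7x - 4y^3)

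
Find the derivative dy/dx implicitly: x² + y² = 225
Differentiate both sides with respect to x, treating y as y(x). By the chain rule, any term containing y contributes a factor of y' = dy/dx when we differentiate it.

Move every term to one side and write the relation as F(x, y) = 0. Term by term,
  d/dx[x^2] = 2x
  d/dx[y^2] = 2y·y'
  d/dx[-225] = 0

The pieces without y' make up ∂F/∂x and the coefficient of y' is ∂F/∂y:
  ∂F/∂x = 2x,
  ∂F/∂y = 2y.

Since d/dx[F] = ∂F/∂x + (∂F/∂y)·y' = 0, solve for y':
  (∂F/∂y)·y' = -∂F/∂x
  dy/dx = -(∂F/∂x)/(∂F/∂y) = -(2x)/(2y) = -x/y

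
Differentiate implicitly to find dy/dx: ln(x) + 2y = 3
Differentiate the relation implicitly: treat y = y(x) and apply the chain rule, so every y-derivative picks up a y' = dy/dx factor.

With everything moved to the left-hand side, differentiate term by term:
  d/dx[2y] = 2·y'
  d/dx[ln(x)] = 1/x
  d/dx[-3] = 0

Separating the contributions that come from x directly and those that come through y:
  without y':      1/x
  multiplying y':  2

so (1/x) + (2)·y' = 0, and therefore
  dy/dx = -(1/x)/(2) = -1/(2x)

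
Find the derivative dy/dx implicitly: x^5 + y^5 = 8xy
Differentiate the relation implicitly: treat y = y(x) and apply the chain rule, so every y-derivative picks up a y' = dy/dx factor.

With everything moved to the left-hand side, differentiate term by term:
  d/dx[x^5] = 5x^4
  d/dx[-8xy] = -8x·y' - 8y
  d/dx[y^5] = 5y^4·y'

Separating the contributions that come from x directly and those that come through y:
  without y':      5x^4 - 8y
  multiplying y':  -8x + 5y^4

so (5x^4 - 8y) + (-8x + 5y^4)·y' = 0, and therefore
  dy/dx = -(5x^4 - 8y)/(-8x + 5y^4) = (5x^4 - 8y)/(8x - 5y^4)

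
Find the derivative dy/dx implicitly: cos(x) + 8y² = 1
Differentiate the relation implicitly: treat y = y(x) and apply the chain rule, so every y-derivative picks up a y' = dy/dx factor.

With everything moved to the left-hand side, differentiate term by term:
  d/dx[8y^2] = 16y·y'
  d/dx[cos(x)] = -sin(x)
  d/dx[-1] = 0

Separating the contributions that come from x directly and those that come through y:
  without y':      -sin(x)
  multiplying y':  16y

so (-sin(x)) + (16y)·y' = 0, and therefore
  dy/dx = -(-sin(x))/(16y) = sin(x)/(16y)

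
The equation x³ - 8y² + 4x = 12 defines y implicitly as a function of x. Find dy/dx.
Differentiate both sides with respect to x, treating y as y(x). By the chain rule, any term containing y contributes a factor of y' = dy/dx when we differentiate it.

Move every term to one side and write the relation as F(x, y) = 0. Term by term,
  d/dx[x^3] = 3x^2
  d/dx[4x] = 4
  d/dx[-8y^2] = -16y·y'
  d/dx[-12] = 0

The pieces without y' make up ∂F/∂x and the coefficient of y' is ∂F/∂y:
  ∂F/∂x = 3x^2 + 4,
  ∂F/∂y = -16y.

Since d/dx[F] = ∂F/∂x + (∂F/∂y)·y' = 0, solve for y':
  (∂F/∂y)·y' = -∂F/∂x
  dy/dx = -(∂F/∂x)/(∂F/∂y) = -(3x^2 + 4)/(-16y) = (3x^2 + 4)/(16y)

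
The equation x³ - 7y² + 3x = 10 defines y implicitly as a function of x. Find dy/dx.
Differentiate the relation implicitly: treat y = y(x) and apply the chain rule, so every y-derivative picks up a y' = dy/dx factor.

With everything moved to the left-hand side, differentiate term by term:
  d/dx[x^3] = 3x^2
  d/dx[3x] = 3
  d/dx[-7y^2] = -14y·y'
  d/dx[-10] = 0

Separating the contributions that come from x directly and those that come through y:
  without y':      3x^2 + 3
  multiplying y':  -14y

so (3x^2 + 3) + (-14y)·y' = 0, and therefore
  dy/dx = -(3x^2 + 3)/(-14y) = 3(x^2 + 1)/(14y)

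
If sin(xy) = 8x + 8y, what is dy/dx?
Take d/dx of both sides. Since y is implicitly a function of x, the chain rule attaches a y' = dy/dx factor whenever we differentiate through y.

Set F(x, y) = (left side) − (right side), so the curve is F = 0. Differentiating each term of F:
  d/dx[-8x] = -8
  d/dx[-8y] = -8·y'
  d/dx[sin(xy)] = (x·y' + y)·cos(xy)

Collecting, the y'-free part is the partial derivative in x and the y' coefficient is the partial derivative in y:
  ∂F/∂x = y·cos(xy) - 8
  ∂F/∂y = x·cos(xy) - 8

so d/dx[F(x, y(x))] = ∂F/∂x + (∂F/∂y)·y' = 0. Rearranging,
  dy/dx = -(∂F/∂x)/(∂F/∂y) = -(y·cos(xy) - 8)/(x·cos(xy) - 8) = (-y·cos(xy) + 8)/(x·cos(xy) - 8)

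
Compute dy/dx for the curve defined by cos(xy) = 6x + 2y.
Differentiate the relation implicitly: treat y = y(x) and apply the chain rule, so every y-derivative picks up a y' = dy/dx factor.

With everything moved to the left-hand side, differentiate term by term:
  d/dx[-6x] = -6
  d/dx[-2y] = -2·y'
  d/dx[cos(xy)] = -(x·y' + y)·sin(xy)

Separating the contributions that come from x directly and those that come through y:
  without y':      -y·sin(xy) - 6
  multiplying y':  -x·sin(xy) - 2

so (-y·sin(xy) - 6) + (-x·sin(xy) - 2)·y' = 0, and therefore
  dy/dx = -(-y·sin(xy) - 6)/(-x·sin(xy) - 2) = -(y·sin(xy) + 6)/(x·sin(xy) + 2)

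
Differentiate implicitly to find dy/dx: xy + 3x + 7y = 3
Apply d/dx to both sides, remembering that y depends on x. Each occurrence of y therefore brings in a y' = dy/dx via the chain rule.

With F(x, y) equal to the left-hand side minus the right, differentiate F term by term:
  d/dx[xy] = x·y' + y
  d/dx[3x] = 3
  d/dx[7y] = 7·y'
  d/dx[-3] = 0
Adding these up, d/dx[F] = 0 becomes
  (y + 3) + (x + 7)·y' = 0,
so isolating y',
  dy/dx = -(y + 3)/(x + 7) = (-y - 3)/(x + 7)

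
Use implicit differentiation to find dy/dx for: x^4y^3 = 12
Take d/dx of both sides. Since y is implicitly a function of x, the chain rule attaches a y' = dy/dx factor whenever we differentiate through y.

Set F(x, y) = (left side) − (right side), so the curve is F = 0. Differentiating each term of F:
  d/dx[x^4y^3] = 3x^4y^2·y' + 4x^3y^3
  d/dx[-12] = 0

Collecting, the y'-free part is the partial derivative in x and the y' coefficient is the partial derivative in y:
  ∂F/∂x = 4x^3y^3
  ∂F/∂y = 3x^4y^2

so d/dx[F(x, y(x))] = ∂F/∂x + (∂F/∂y)·y' = 0. Rearranging,
  dy/dx = -(∂F/∂x)/(∂F/∂y) = -(4x^3y^3)/(3x^4y^2) = -4y/(3x)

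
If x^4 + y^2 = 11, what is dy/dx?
Take d/dx of both sides. Since y is implicitly a function of x, the chain rule attaches a y' = dy/dx factor whenever we differentiate through y.

Set F(x, y) = (left side) − (right side), so the curve is F = 0. Differentiating each term of F:
  d/dx[x^4] = 4x^3
  d/dx[y^2] = 2y·y'
  d/dx[-11] = 0

Collecting, the y'-free part is the partial derivative in x and the y' coefficient is the partial derivative in y:
  ∂F/∂x = 4x^3
  ∂F/∂y = 2y

so d/dx[F(x, y(x))] = ∂F/∂x + (∂F/∂y)·y' = 0. Rearranging,
  dy/dx = -(∂F/∂x)/(∂F/∂y) = -(4x^3)/(2y) = -2x^3/y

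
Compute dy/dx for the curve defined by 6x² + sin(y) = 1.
Differentiate both sides with respect to x, treating y as y(x). By the chain rule, any term containing y contributes a factor of y' = dy/dx when we differentiate it.

Move every term to one side and write the relation as F(x, y) = 0. Term by term,
  d/dx[6x^2] = 12x
  d/dx[sin(y)] = y'·cos(y)
  d/dx[-1] = 0

The pieces without y' make up ∂F/∂x and the coefficient of y' is ∂F/∂y:
  ∂F/∂x = 12x,
  ∂F/∂y = cos(y).

Since d/dx[F] = ∂F/∂x + (∂F/∂y)·y' = 0, solve for y':
  (∂F/∂y)·y' = -∂F/∂x
  dy/dx = -(∂F/∂x)/(∂F/∂y) = -(12x)/(cos(y)) = -12x/cos(y)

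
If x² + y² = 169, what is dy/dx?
Differentiate the relation implicitly: treat y = y(x) and apply the chain rule, so every y-derivative picks up a y' = dy/dx factor.

With everything moved to the left-hand side, differentiate term by term:
  d/dx[x^2] = 2x
  d/dx[y^2] = 2y·y'
  d/dx[-169] = 0

Separating the contributions that come from x directly and those that come through y:
  without y':      2x
  multiplying y':  2y

so (2x) + (2y)·y' = 0, and therefore
  dy/dx = -(2x)/(2y) = -x/y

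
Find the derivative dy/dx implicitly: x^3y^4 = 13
Differentiate both sides with respect to x, treating y as y(x). By the chain rule, any term containing y contributes a factor of y' = dy/dx when we differentiate it.

Move every term to one side and write the relation as F(x, y) = 0. Term by term,
  d/dx[x^3y^4] = 4x^3y^3·y' + 3x^2y^4
  d/dx[-13] = 0

The pieces without y' make up ∂F/∂x and the coefficient of y' is ∂F/∂y:
  ∂F/∂x = 3x^2y^4,
  ∂F/∂y = 4x^3y^3.

Since d/dx[F] = ∂F/∂x + (∂F/∂y)·y' = 0, solve for y':
  (∂F/∂y)·y' = -∂F/∂x
  dy/dx = -(∂F/∂x)/(∂F/∂y) = -(3x^2y^4)/(4x^3y^3) = -3y/(4x)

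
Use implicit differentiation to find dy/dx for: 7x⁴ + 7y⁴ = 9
Differentiate both sides with respect to x, treating y as y(x). By the chain rule, any term containing y contributes a factor of y' = dy/dx when we differentiate it.

Move every term to one side and write the relation as F(x, y) = 0. Term by term,
  d/dx[7x^4] = 28x^3
  d/dx[7y^4] = 28y^3·y'
  d/dx[-9] = 0

The pieces without y' make up ∂F/∂x and the coefficient of y' is ∂F/∂y:
  ∂F/∂x = 28x^3,
  ∂F/∂y = 28y^3.

Since d/dx[F] = ∂F/∂x + (∂F/∂y)·y' = 0, solve for y':
  (∂F/∂y)·y' = -∂F/∂x
  dy/dx = -(∂F/∂x)/(∂F/∂y) = -(28x^3)/(28y^3) = -x^3/y^3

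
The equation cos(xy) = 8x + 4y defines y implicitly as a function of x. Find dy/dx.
Differentiate the relation implicitly: treat y = y(x) and apply the chain rule, so every y-derivative picks up a y' = dy/dx factor.

With everything moved to the left-hand side, differentiate term by term:
  d/dx[-8x] = -8
  d/dx[-4y] = -4·y'
  d/dx[cos(xy)] = -(x·y' + y)·sin(xy)

Separating the contributions that come from x directly and those that come through y:
  without y':      -y·sin(xy) - 8
  multiplying y':  -x·sin(xy) - 4

so (-y·sin(xy) - 8) + (-x·sin(xy) - 4)·y' = 0, and therefore
  dy/dx = -(-y·sin(xy) - 8)/(-x·sin(xy) - 4) = -(y·sin(xy) + 8)/(x·sin(xy) + 4)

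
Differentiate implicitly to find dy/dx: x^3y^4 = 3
Apply d/dx to both sides, remembering that y depends on x. Each occurrence of y therefore brings in a y' = dy/dx via the chain rule.

With F(x, y) equal to the left-hand side minus the right, differentiate F term by term:
  d/dx[x^3y^4] = 4x^3y^3·y' + 3x^2y^4
  d/dx[-3] = 0
Adding these up, d/dx[F] = 0 becomes
  (3x^2y^4) + (4x^3y^3)·y' = 0,
so isolating y',
  dy/dx = -(3x^2y^4)/(4x^3y^3) = -3y/(4x)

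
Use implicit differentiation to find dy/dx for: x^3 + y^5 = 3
Apply d/dx to both sides, remembering that y depends on x. Each occurrence of y therefore brings in a y' = dy/dx via the chain rule.

With F(x, y) equal to the left-hand side minus the right, differentiate F term by term:
  d/dx[x^3] = 3x^2
  d/dx[y^5] = 5y^4·y'
  d/dx[-3] = 0
Adding these up, d/dx[F] = 0 becomes
  (3x^2) + (5y^4)·y' = 0,
so isolating y',
  dy/dx = -(3x^2)/(5y^4) = -3x^2/(5y^4)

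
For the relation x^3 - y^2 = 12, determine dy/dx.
Apply d/dx to both sides, remembering that y depends on x. Each occurrence of y therefore brings in a y' = dy/dx via the chain rule.

With F(x, y) equal to the left-hand side minus the right, differentiate F term by term:
  d/dx[x^3] = 3x^2
  d/dx[-y^2] = -2y·y'
  d/dx[-12] = 0
Adding these up, d/dx[F] = 0 becomes
  (3x^2) + (-2y)·y' = 0,
so isolating y',
  dy/dx = -(3x^2)/(-2y) = 3x^2/(2y)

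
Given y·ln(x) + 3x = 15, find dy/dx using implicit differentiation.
Differentiate the relation implicitly: treat y = y(x) and apply the chain rule, so every y-derivative picks up a y' = dy/dx factor.

With everything moved to the left-hand side, differentiate term by term:
  d/dx[3x] = 3
  d/dx[y·ln(x)] = y'·ln(x) + y/x
  d/dx[-15] = 0

Separating the contributions that come from x directly and those that come through y:
  without y':      3 + y/x
  multiplying y':  ln(x)

so (3 + y/x) + (ln(x))·y' = 0, and therefore
  dy/dx = -(3 + y/x)/(ln(x))
        = -((3x + y)/x)/(ln(x)) = (-3x - y)/(x·ln(x))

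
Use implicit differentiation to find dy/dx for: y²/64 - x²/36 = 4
Take d/dx of both sides. Since y is implicitly a function of x, the chain rule attaches a y' = dy/dx factor whenever we differentiate through y.

Set F(x, y) = (left side) − (right side), so the curve is F = 0. Differentiating each term of F:
  d/dx[-x^2/36] = -x/18
  d/dx[y^2/64] = y·y'/32
  d/dx[-4] = 0

Collecting, the y'-free part is the partial derivative in x and the y' coefficient is the partial derivative in y:
  ∂F/∂x = -x/18
  ∂F/∂y = y/32

so d/dx[F(x, y(x))] = ∂F/∂x + (∂F/∂y)·y' = 0. Rearranging,
  dy/dx = -(∂F/∂x)/(∂F/∂y) = -(-x/18)/(y/32) = 16x/(9y)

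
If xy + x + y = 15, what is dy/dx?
Differentiate the relation implicitly: treat y = y(x) and apply the chain rule, so every y-derivative picks up a y' = dy/dx factor.

With everything moved to the left-hand side, differentiate term by term:
  d/dx[xy] = x·y' + y
  d/dx[x] = 1
  d/dx[y] = y'
  d/dx[-15] = 0

Separating the contributions that come from x directly and those that come through y:
  without y':      y + 1
  multiplying y':  x + 1

so (y + 1) + (x + 1)·y' = 0, and therefore
  dy/dx = -(y + 1)/(x + 1) = (-y - 1)/(x + 1)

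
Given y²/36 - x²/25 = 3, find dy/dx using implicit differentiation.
Differentiate both sides with respect to x, treating y as y(x). By the chain rule, any term containing y contributes a factor of y' = dy/dx when we differentiate it.

Move every term to one side and write the relation as F(x, y) = 0. Term by term,
  d/dx[-x^2/25] = -2x/25
  d/dx[y^2/36] = y·y'/18
  d/dx[-3] = 0

The pieces without y' make up ∂F/∂x and the coefficient of y' is ∂F/∂y:
  ∂F/∂x = -2x/25,
  ∂F/∂y = y/18.

Since d/dx[F] = ∂F/∂x + (∂F/∂y)·y' = 0, solve for y':
  (∂F/∂y)·y' = -∂F/∂x
  dy/dx = -(∂F/∂x)/(∂F/∂y) = -(-2x/25)/(y/18) = 36x/(25y)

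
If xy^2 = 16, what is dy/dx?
Differentiate the relation implicitly: treat y = y(x) and apply the chain rule, so every y-derivative picks up a y' = dy/dx factor.

With everything moved to the left-hand side, differentiate term by term:
  d/dx[xy^2] = 2xy·y' + y^2
  d/dx[-16] = 0

Separating the contributions that come from x directly and those that come through y:
  without y':      y^2
  multiplying y':  2xy

so (y^2) + (2xy)·y' = 0, and therefore
  dy/dx = -(y^2)/(2xy) = -y/(2x)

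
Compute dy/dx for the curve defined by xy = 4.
Differentiate both sides with respect to x, treating y as y(x). By the chain rule, any term containing y contributes a factor of y' = dy/dx when we differentiate it.

Move every term to one side and write the relation as F(x, y) = 0. Term by term,
  d/dx[xy] = x·y' + y
  d/dx[-4] = 0

The pieces without y' make up ∂F/∂x and the coefficient of y' is ∂F/∂y:
  ∂F/∂x = y,
  ∂F/∂y = x.

Since d/dx[F] = ∂F/∂x + (∂F/∂y)·y' = 0, solve for y':
  (∂F/∂y)·y' = -∂F/∂x
  dy/dx = -(∂F/∂x)/(∂F/∂y) = -(y)/(x) = -y/x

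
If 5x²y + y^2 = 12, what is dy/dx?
Differentiate both sides with respect to x, treating y as y(x). By the chain rule, any term containing y contributes a factor of y' = dy/dx when we differentiate it.

Move every term to one side and write the relation as F(x, y) = 0. Term by term,
  d/dx[5x^2y] = 5x^2·y' + 10xy
  d/dx[y^2] = 2y·y'
  d/dx[-12] = 0

The pieces without y' make up ∂F/∂x and the coefficient of y' is ∂F/∂y:
  ∂F/∂x = 10xy,
  ∂F/∂y = 5x^2 + 2y.

Since d/dx[F] = ∂F/∂x + (∂F/∂y)·y' = 0, solve for y':
  (∂F/∂y)·y' = -∂F/∂x
  dy/dx = -(∂F/∂x)/(∂F/∂y) = -(10xy)/(5x^2 + 2y) = -10xy/(5x^2 + 2y)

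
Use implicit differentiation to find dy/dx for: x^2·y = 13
Differentiate the relation implicitly: treat y = y(x) and apply the chain rule, so every y-derivative picks up a y' = dy/dx factor.

With everything moved to the left-hand side, differentiate term by term:
  d/dx[x^2y] = x^2·y' + 2xy
  d/dx[-13] = 0

Separating the contributions that come from x directly and those that come through y:
  without y':      2xy
  multiplying y':  x^2

so (2xy) + (x^2)·y' = 0, and therefore
  dy/dx = -(2xy)/(x^2) = -2y/x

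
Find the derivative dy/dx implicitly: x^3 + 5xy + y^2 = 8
Take d/dx of both sides. Since y is implicitly a function of x, the chain rule attaches a y' = dy/dx factor whenever we differentiate through y.

Set F(x, y) = (left side) − (right side), so the curve is F = 0. Differentiating each term of F:
  d/dx[x^3] = 3x^2
  d/dx[5xy] = 5x·y' + 5y
  d/dx[y^2] = 2y·y'
  d/dx[-8] = 0

Collecting, the y'-free part is the partial derivative in x and the y' coefficient is the partial derivative in y:
  ∂F/∂x = 3x^2 + 5y
  ∂F/∂y = 5x + 2y

so d/dx[F(x, y(x))] = ∂F/∂x + (∂F/∂y)·y' = 0. Rearranging,
  dy/dx = -(∂F/∂x)/(∂F/∂y) = -(3x^2 + 5y)/(5x + 2y) = (-3x^2 - 5y)/(5x + 2y)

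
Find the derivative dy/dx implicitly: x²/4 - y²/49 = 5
Differentiate the relation implicitly: treat y = y(x) and apply the chain rule, so every y-derivative picks up a y' = dy/dx factor.

With everything moved to the left-hand side, differentiate term by term:
  d/dx[x^2/4] = x/2
  d/dx[-y^2/49] = -2y·y'/49
  d/dx[-5] = 0

Separating the contributions that come from x directly and those that come through y:
  without y':      x/2
  multiplying y':  -2y/49

so (x/2) + (-2y/49)·y' = 0, and therefore
  dy/dx = -(x/2)/(-2y/49) = 49x/(4y)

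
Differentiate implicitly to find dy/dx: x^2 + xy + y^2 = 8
Differentiate the relation implicitly: treat y = y(x) and apply the chain rule, so every y-derivative picks up a y' = dy/dx factor.

With everything moved to the left-hand side, differentiate term by term:
  d/dx[x^2] = 2x
  d/dx[xy] = x·y' + y
  d/dx[y^2] = 2y·y'
  d/dx[-8] = 0

Separating the contributions that come from x directly and those that come through y:
  without y':      2x + y
  multiplying y':  x + 2y

so (2x + y) + (x + 2y)·y' = 0, and therefore
  dy/dx = -(2x + y)/(x + 2y) = (-2x - y)/(x + 2y)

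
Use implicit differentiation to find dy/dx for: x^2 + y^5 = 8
Take d/dx of both sides. Since y is implicitly a function of x, the chain rule attaches a y' = dy/dx factor whenever we differentiate through y.

Set F(x, y) = (left side) − (right side), so the curve is F = 0. Differentiating each term of F:
  d/dx[x^2] = 2x
  d/dx[y^5] = 5y^4·y'
  d/dx[-8] = 0

Collecting, the y'-free part is the partial derivative in x and the y' coefficient is the partial derivative in y:
  ∂F/∂x = 2x
  ∂F/∂y = 5y^4

so d/dx[F(x, y(x))] = ∂F/∂x + (∂F/∂y)·y' = 0. Rearranging,
  dy/dx = -(∂F/∂x)/(∂F/∂y) = -(2x)/(5y^4) = -2x/(5y^4)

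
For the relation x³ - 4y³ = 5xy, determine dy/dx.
Differentiate the relation implicitly: treat y = y(x) and apply the chain rule, so every y-derivative picks up a y' = dy/dx factor.

With everything moved to the left-hand side, differentiate term by term:
  d/dx[x^3] = 3x^2
  d/dx[-5xy] = -5x·y' - 5y
  d/dx[-4y^3] = -12y^2·y'

Separating the contributions that come from x directly and those that come through y:
  without y':      3x^2 - 5y
  multiplying y':  -5x - 12y^2

so (3x^2 - 5y) + (-5x - 12y^2)·y' = 0, and therefore
  dy/dx = -(3x^2 - 5y)/(-5x - 12y^2) = (3x^2 - 5y)/(5x + 12y^2)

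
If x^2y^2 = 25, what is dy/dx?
Differentiate the relation implicitly: treat y = y(x) and apply the chain rule, so every y-derivative picks up a y' = dy/dx factor.

With everything moved to the left-hand side, differentiate term by term:
  d/dx[x^2y^2] = 2x^2y·y' + 2xy^2
  d/dx[-25] = 0

Separating the contributions that come from x directly and those that come through y:
  without y':      2xy^2
  multiplying y':  2x^2y

so (2xy^2) + (2x^2y)·y' = 0, and therefore
  dy/dx = -(2xy^2)/(2x^2y) = -y/x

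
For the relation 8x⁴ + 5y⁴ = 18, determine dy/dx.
Apply d/dx to both sides, remembering that y depends on x. Each occurrence of y therefore brings in a y' = dy/dx via the chain rule.

With F(x, y) equal to the left-hand side minus the right, differentiate F term by term:
  d/dx[8x^4] = 32x^3
  d/dx[5y^4] = 20y^3·y'
  d/dx[-18] = 0
Adding these up, d/dx[F] = 0 becomes
  (32x^3) + (20y^3)·y' = 0,
so isolating y',
  dy/dx = -(32x^3)/(20y^3) = -8x^3/(5y^3)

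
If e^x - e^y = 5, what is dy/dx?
Differentiate both sides with respect to x, treating y as y(x). By the chain rule, any term containing y contributes a factor of y' = dy/dx when we differentiate it.

Move every term to one side and write the relation as F(x, y) = 0. Term by term,
  d/dx[e^(x)] = e^(x)
  d/dx[-e^(y)] = -y'·e^(y)
  d/dx[-5] = 0

The pieces without y' make up ∂F/∂x and the coefficient of y' is ∂F/∂y:
  ∂F/∂x = e^(x),
  ∂F/∂y = -e^(y).

Since d/dx[F] = ∂F/∂x + (∂F/∂y)·y' = 0, solve for y':
  (∂F/∂y)·y' = -∂F/∂x
  dy/dx = -(∂F/∂x)/(∂F/∂y) = -(e^(x))/(-e^(y)) = e^(x - y)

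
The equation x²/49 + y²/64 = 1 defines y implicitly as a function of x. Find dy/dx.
Differentiate the relation implicitly: treat y = y(x) and apply the chain rule, so every y-derivative picks up a y' = dy/dx factor.

With everything moved to the left-hand side, differentiate term by term:
  d/dx[x^2/49] = 2x/49
  d/dx[y^2/64] = y·y'/32
  d/dx[-1] = 0

Separating the contributions that come from x directly and those that come through y:
  without y':      2x/49
  multiplying y':  y/32

so (2x/49) + (y/32)·y' = 0, and therefore
  dy/dx = -(2x/49)/(y/32) = -64x/(49y)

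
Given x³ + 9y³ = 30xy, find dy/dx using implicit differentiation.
Apply d/dx to both sides, remembering that y depends on x. Each occurrence of y therefore brings in a y' = dy/dx via the chain rule.

With F(x, y) equal to the left-hand side minus the right, differentiate F term by term:
  d/dx[x^3] = 3x^2
  d/dx[-30xy] = -30x·y' - 30y
  d/dx[9y^3] = 27y^2·y'
Adding these up, d/dx[F] = 0 becomes
  (3x^2 - 30y) + (-30x + 27y^2)·y' = 0,
so isolating y',
  dy/dx = -(3x^2 - 30y)/(-30x + 27y^2) = (x^2 - 10y)/(10x - 9y^2)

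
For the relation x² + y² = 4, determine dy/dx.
Take d/dx of both sides. Since y is implicitly a function of x, the chain rule attaches a y' = dy/dx factor whenever we differentiate through y.

Set F(x, y) = (left side) − (right side), so the curve is F = 0. Differentiating each term of F:
  d/dx[x^2] = 2x
  d/dx[y^2] = 2y·y'
  d/dx[-4] = 0

Collecting, the y'-free part is the partial derivative in x and the y' coefficient is the partial derivative in y:
  ∂F/∂x = 2x
  ∂F/∂y = 2y

so d/dx[F(x, y(x))] = ∂F/∂x + (∂F/∂y)·y' = 0. Rearranging,
  dy/dx = -(∂F/∂x)/(∂F/∂y) = -(2x)/(2y) = -x/y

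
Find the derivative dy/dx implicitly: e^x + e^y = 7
Differentiate the relation implicitly: treat y = y(x) and apply the chain rule, so every y-derivative picks up a y' = dy/dx factor.

With everything moved to the left-hand side, differentiate term by term:
  d/dx[e^(x)] = e^(x)
  d/dx[e^(y)] = y'·e^(y)
  d/dx[-7] = 0

Separating the contributions that come from x directly and those that come through y:
  without y':      e^(x)
  multiplying y':  e^(y)

so (e^(x)) + (e^(y))·y' = 0, and therefore
  dy/dx = -(e^(x))/(e^(y)) = -e^(x - y)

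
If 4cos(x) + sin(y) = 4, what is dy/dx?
Apply d/dx to both sides, remembering that y depends on x. Each occurrence of y therefore brings in a y' = dy/dx via the chain rule.

With F(x, y) equal to the left-hand side minus the right, differentiate F term by term:
  d/dx[sin(y)] = y'·cos(y)
  d/dx[4cos(x)] = -4sin(x)
  d/dx[-4] = 0
Adding these up, d/dx[F] = 0 becomes
  (-4sin(x)) + (cos(y))·y' = 0,
so isolating y',
  dy/dx = -(-4sin(x))/(cos(y)) = 4sin(x)/cos(y)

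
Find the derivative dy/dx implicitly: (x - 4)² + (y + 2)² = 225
Apply d/dx to both sides, remembering that y depends on x. Each occurrence of y therefore brings in a y' = dy/dx via the chain rule.

With F(x, y) equal to the left-hand side minus the right, differentiate F term by term:
  d/dx[(x - 4)^2] = 2x - 8
  d/dx[(y + 2)^2] = 2·y'(y + 2)
  d/dx[-225] = 0
Adding these up, d/dx[F] = 0 becomes
  (2x - 8) + (2y + 4)·y' = 0,
so isolating y',
  dy/dx = -(2x - 8)/(2y + 4) = (4 - x)/(y + 2)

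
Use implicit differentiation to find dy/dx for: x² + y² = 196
Take d/dx of both sides. Since y is implicitly a function of x, the chain rule attaches a y' = dy/dx factor whenever we differentiate through y.

Set F(x, y) = (left side) − (right side), so the curve is F = 0. Differentiating each term of F:
  d/dx[x^2] = 2x
  d/dx[y^2] = 2y·y'
  d/dx[-196] = 0

Collecting, the y'-free part is the partial derivative in x and the y' coefficient is the partial derivative in y:
  ∂F/∂x = 2x
  ∂F/∂y = 2y

so d/dx[F(x, y(x))] = ∂F/∂x + (∂F/∂y)·y' = 0. Rearranging,
  dy/dx = -(∂F/∂x)/(∂F/∂y) = -(2x)/(2y) = -x/y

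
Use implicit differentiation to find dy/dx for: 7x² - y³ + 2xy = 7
Apply d/dx to both sides, remembering that y depends on x. Each occurrence of y therefore brings in a y' = dy/dx via the chain rule.

With F(x, y) equal to the left-hand side minus the right, differentiate F term by term:
  d/dx[7x^2] = 14x
  d/dx[2xy] = 2x·y' + 2y
  d/dx[-y^3] = -3y^2·y'
  d/dx[-7] = 0
Adding these up, d/dx[F] = 0 becomes
  (14x + 2y) + (2x - 3y^2)·y' = 0,
so isolating y',
  dy/dx = -(14x + 2y)/(2x - 3y^2) = 2(-7x - y)/(2x - 3y^2)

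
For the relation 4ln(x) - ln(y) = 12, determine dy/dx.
Apply d/dx to both sides, remembering that y depends on x. Each occurrence of y therefore brings in a y' = dy/dx via the chain rule.

With F(x, y) equal to the left-hand side minus the right, differentiate F term by term:
  d/dx[4ln(x)] = 4/x
  d/dx[-ln(y)] = -y'/y
  d/dx[-12] = 0
Adding these up, d/dx[F] = 0 becomes
  (4/x) + (-1/y)·y' = 0,
so isolating y',
  dy/dx = -(4/x)/(-1/y) = 4y/x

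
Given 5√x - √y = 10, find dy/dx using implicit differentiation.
Differentiate both sides with respect to x, treating y as y(x). By the chain rule, any term containing y contributes a factor of y' = dy/dx when we differentiate it.

Move every term to one side and write the relation as F(x, y) = 0. Term by term,
  d/dx[5√(x)] = 5/(2√(x))
  d/dx[-√(y)] = -y'/(2√(y))
  d/dx[-10] = 0

The pieces without y' make up ∂F/∂x and the coefficient of y' is ∂F/∂y:
  ∂F/∂x = 5/(2√(x)),
  ∂F/∂y = -1/(2√(y)).

Since d/dx[F] = ∂F/∂x + (∂F/∂y)·y' = 0, solve for y':
  (∂F/∂y)·y' = -∂F/∂x
  dy/dx = -(∂F/∂x)/(∂F/∂y) = -(5/(2√(x)))/(-1/(2√(y))) = 5√(y)/√(x)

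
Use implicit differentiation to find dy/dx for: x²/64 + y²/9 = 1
Apply d/dx to both sides, remembering that y depends on x. Each occurrence of y therefore brings in a y' = dy/dx via the chain rule.

With F(x, y) equal to the left-hand side minus the right, differentiate F term by term:
  d/dx[x^2/64] = x/32
  d/dx[y^2/9] = 2y·y'/9
  d/dx[-1] = 0
Adding these up, d/dx[F] = 0 becomes
  (x/32) + (2y/9)·y' = 0,
so isolating y',
  dy/dx = -(x/32)/(2y/9) = -9x/(64y)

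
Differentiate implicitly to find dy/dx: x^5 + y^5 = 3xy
Take d/dx of both sides. Since y is implicitly a function of x, the chain rule attaches a y' = dy/dx factor whenever we differentiate through y.

Set F(x, y) = (left side) − (right side), so the curve is F = 0. Differentiating each term of F:
  d/dx[x^5] = 5x^4
  d/dx[-3xy] = -3x·y' - 3y
  d/dx[y^5] = 5y^4·y'

Collecting, the y'-free part is the partial derivative in x and the y' coefficient is the partial derivative in y:
  ∂F/∂x = 5x^4 - 3y
  ∂F/∂y = -3x + 5y^4

so d/dx[F(x, y(x))] = ∂F/∂x + (∂F/∂y)·y' = 0. Rearranging,
  dy/dx = -(∂F/∂x)/(∂F/∂y) = -(5x^4 - 3y)/(-3x + 5y^4) = (5x^4 - 3y)/(3x - 5y^4)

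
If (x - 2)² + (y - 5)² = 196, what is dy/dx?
Differentiate the relation implicitly: treat y = y(x) and apply the chain rule, so every y-derivative picks up a y' = dy/dx factor.

With everything moved to the left-hand side, differentiate term by term:
  d/dx[(x - 2)^2] = 2x - 4
  d/dx[(y - 5)^2] = 2·y'(y - 5)
  d/dx[-196] = 0

Separating the contributions that come from x directly and those that come through y:
  without y':      2x - 4
  multiplying y':  2y - 10

so (2x - 4) + (2y - 10)·y' = 0, and therefore
  dy/dx = -(2x - 4)/(2y - 10) = (2 - x)/(y - 5)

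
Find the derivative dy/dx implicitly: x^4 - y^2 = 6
Differentiate the relation implicitly: treat y = y(x) and apply the chain rule, so every y-derivative picks up a y' = dy/dx factor.

With everything moved to the left-hand side, differentiate term by term:
  d/dx[x^4] = 4x^3
  d/dx[-y^2] = -2y·y'
  d/dx[-6] = 0

Separating the contributions that come from x directly and those that come through y:
  without y':      4x^3
  multiplying y':  -2y

so (4x^3) + (-2y)·y' = 0, and therefore
  dy/dx = -(4x^3)/(-2y) = 2x^3/y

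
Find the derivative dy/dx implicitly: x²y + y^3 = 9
Take d/dx of both sides. Since y is implicitly a function of x, the chain rule attaches a y' = dy/dx factor whenever we differentiate through y.

Set F(x, y) = (left side) − (right side), so the curve is F = 0. Differentiating each term of F:
  d/dx[x^2y] = x^2·y' + 2xy
  d/dx[y^3] = 3y^2·y'
  d/dx[-9] = 0

Collecting, the y'-free part is the partial derivative in x and the y' coefficient is the partial derivative in y:
  ∂F/∂x = 2xy
  ∂F/∂y = x^2 + 3y^2

so d/dx[F(x, y(x))] = ∂F/∂x + (∂F/∂y)·y' = 0. Rearranging,
  dy/dx = -(∂F/∂x)/(∂F/∂y) = -(2xy)/(x^2 + 3y^2) = -2xy/(x^2 + 3y^2)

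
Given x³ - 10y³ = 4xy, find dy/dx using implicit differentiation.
Take d/dx of both sides. Since y is implicitly a function of x, the chain rule attaches a y' = dy/dx factor whenever we differentiate through y.

Set F(x, y) = (left side) − (right side), so the curve is F = 0. Differentiating each term of F:
  d/dx[x^3] = 3x^2
  d/dx[-4xy] = -4x·y' - 4y
  d/dx[-10y^3] = -30y^2·y'

Collecting, the y'-free part is the partial derivative in x and the y' coefficient is the partial derivative in y:
  ∂F/∂x = 3x^2 - 4y
  ∂F/∂y = -4x - 30y^2

so d/dx[F(x, y(x))] = ∂F/∂x + (∂F/∂y)·y' = 0. Rearranging,
  dy/dx = -(∂F/∂x)/(∂F/∂y) = -(3x^2 - 4y)/(-4x - 30y^2) = (3x^2 - 4y)/(2(2x + 15y^2))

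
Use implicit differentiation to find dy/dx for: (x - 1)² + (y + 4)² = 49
Apply d/dx to both sides, remembering that y depends on x. Each occurrence of y therefore brings in a y' = dy/dx via the chain rule.

With F(x, y) equal to the left-hand side minus the right, differentiate F term by term:
  d/dx[(x - 1)^2] = 2x - 2
  d/dx[(y + 4)^2] = 2·y'(y + 4)
  d/dx[-49] = 0
Adding these up, d/dx[F] = 0 becomes
  (2x - 2) + (2y + 8)·y' = 0,
so isolating y',
  dy/dx = -(2x - 2)/(2y + 8) = (1 - x)/(y + 4)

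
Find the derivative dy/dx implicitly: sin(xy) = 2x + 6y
Take d/dx of both sides. Since y is implicitly a function of x, the chain rule attaches a y' = dy/dx factor whenever we differentiate through y.

Set F(x, y) = (left side) − (right side), so the curve is F = 0. Differentiating each term of F:
  d/dx[-2x] = -2
  d/dx[-6y] = -6·y'
  d/dx[sin(xy)] = (x·y' + y)·cos(xy)

Collecting, the y'-free part is the partial derivative in x and the y' coefficient is the partial derivative in y:
  ∂F/∂x = y·cos(xy) - 2
  ∂F/∂y = x·cos(xy) - 6

so d/dx[F(x, y(x))] = ∂F/∂x + (∂F/∂y)·y' = 0. Rearranging,
  dy/dx = -(∂F/∂x)/(∂F/∂y) = -(y·cos(xy) - 2)/(x·cos(xy) - 6) = (-y·cos(xy) + 2)/(x·cos(xy) - 6)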